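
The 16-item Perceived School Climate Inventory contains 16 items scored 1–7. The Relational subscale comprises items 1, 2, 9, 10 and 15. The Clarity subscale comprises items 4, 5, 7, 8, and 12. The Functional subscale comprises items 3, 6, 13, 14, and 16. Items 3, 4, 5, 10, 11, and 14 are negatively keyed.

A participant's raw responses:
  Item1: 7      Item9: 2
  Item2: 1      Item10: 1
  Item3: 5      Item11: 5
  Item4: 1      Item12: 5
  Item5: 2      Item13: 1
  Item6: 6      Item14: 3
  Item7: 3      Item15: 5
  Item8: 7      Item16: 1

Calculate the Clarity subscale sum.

28

Clarity items: 4, 5, 7, 8, 12.
Of these, items 4 & 5 are negatively keyed; reverse-coded value = 8 − response.
  item 4: 8 − 1 = 7
  item 5: 8 − 2 = 6
  item 7: 3
  item 8: 7
  item 12: 5
Sum = 7 + 6 + 3 + 7 + 5 = 28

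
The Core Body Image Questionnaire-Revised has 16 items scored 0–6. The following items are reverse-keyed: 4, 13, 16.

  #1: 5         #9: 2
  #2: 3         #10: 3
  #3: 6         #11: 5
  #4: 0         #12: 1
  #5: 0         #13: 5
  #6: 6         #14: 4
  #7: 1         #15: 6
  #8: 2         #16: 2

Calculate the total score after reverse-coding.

55

Raw sum = 51. Reverse-keyed items: 4, 13, 16; their raw sum = 7.
Each reversal replaces raw with 6 − raw, changing the total by 6 − 2·raw per item.
Total = 51 + 3·6 − 2·7 = 51 + 18 − 14 = 55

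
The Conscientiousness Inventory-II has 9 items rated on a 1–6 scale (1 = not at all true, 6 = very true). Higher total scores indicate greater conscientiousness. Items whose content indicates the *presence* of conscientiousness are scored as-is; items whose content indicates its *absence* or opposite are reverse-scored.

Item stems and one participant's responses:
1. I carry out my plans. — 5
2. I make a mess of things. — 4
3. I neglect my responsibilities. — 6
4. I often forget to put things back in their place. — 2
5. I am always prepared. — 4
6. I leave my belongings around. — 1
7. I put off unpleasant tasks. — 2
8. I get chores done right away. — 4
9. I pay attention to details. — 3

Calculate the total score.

36

Items 2, 3, 4, 6, 7 describe the absence/opposite of conscientiousness → reverse-score.
reverse-coded value = 7 − response.
  item 1: 5
  item 2: 7 − 4 = 3
  item 3: 7 − 6 = 1
  item 4: 7 − 2 = 5
  item 5: 4
  item 6: 7 − 1 = 6
  item 7: 7 − 2 = 5
  item 8: 4
  item 9: 3
Total = 5 + 3 + 1 + 5 + 4 + 6 + 5 + 4 + 3 = 36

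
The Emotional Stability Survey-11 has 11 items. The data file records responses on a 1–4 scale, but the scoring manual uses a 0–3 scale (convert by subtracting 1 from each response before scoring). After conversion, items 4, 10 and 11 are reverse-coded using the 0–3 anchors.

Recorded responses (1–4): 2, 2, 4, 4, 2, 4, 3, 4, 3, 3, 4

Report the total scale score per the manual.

17

Convert to 0–3: 1, 1, 3, 3, 1, 3, 2, 3, 2, 2, 3
Reverse-coded (on a 0–3 scale, reversed = 3 − raw):
  item 4: 3 − 3 = 0
  item 10: 3 − 2 = 1
  item 11: 3 − 3 = 0
Scored: 1, 1, 3, 0, 1, 3, 2, 3, 2, 1, 0
Total = 17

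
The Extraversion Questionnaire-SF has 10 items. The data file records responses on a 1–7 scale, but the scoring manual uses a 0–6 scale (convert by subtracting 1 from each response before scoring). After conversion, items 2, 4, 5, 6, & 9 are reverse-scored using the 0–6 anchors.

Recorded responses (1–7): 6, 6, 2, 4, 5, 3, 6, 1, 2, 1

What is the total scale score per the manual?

26

Convert to 0–6: 5, 5, 1, 3, 4, 2, 5, 0, 1, 0
Reverse-coded (on a 0–6 scale, reversed = 6 − raw):
  item 2: 6 − 5 = 1
  item 4: 6 − 3 = 3
  item 5: 6 − 4 = 2
  item 6: 6 − 2 = 4
  item 9: 6 − 1 = 5
Scored: 5, 1, 1, 3, 2, 4, 5, 0, 5, 0
Total = 26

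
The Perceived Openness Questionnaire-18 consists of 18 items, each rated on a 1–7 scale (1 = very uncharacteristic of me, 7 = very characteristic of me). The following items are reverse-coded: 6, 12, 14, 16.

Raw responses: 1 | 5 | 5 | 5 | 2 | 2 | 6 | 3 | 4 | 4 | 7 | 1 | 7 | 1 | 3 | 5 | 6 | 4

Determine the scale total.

85

Reverse-coded items use 8 − raw:
  item 6: 8 − 2 = 6
  item 12: 8 − 1 = 7
  item 14: 8 − 1 = 7
  item 16: 8 − 5 = 3
After reverse-coding: 1, 5, 5, 5, 2, 6, 6, 3, 4, 4, 7, 7, 7, 7, 3, 3, 6, 4
Total = 1 + 5 + 5 + 5 + 2 + 6 + 6 + 3 + 4 + 4 + 7 + 7 + 7 + 7 + 3 + 3 + 6 + 4 = 85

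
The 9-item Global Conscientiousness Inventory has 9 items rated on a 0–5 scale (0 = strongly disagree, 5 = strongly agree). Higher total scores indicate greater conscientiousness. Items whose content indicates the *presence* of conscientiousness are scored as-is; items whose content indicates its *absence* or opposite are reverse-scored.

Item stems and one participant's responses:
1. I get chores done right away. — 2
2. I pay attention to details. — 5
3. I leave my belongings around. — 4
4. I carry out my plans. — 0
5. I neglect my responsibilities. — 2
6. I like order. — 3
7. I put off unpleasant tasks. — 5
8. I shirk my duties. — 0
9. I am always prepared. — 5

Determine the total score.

24

Items 3, 5, 7, 8 describe the absence/opposite of conscientiousness → reverse-score.
reverse-coded value = 5 − response.
  item 1: 2
  item 2: 5
  item 3: 5 − 4 = 1
  item 4: 0
  item 5: 5 − 2 = 3
  item 6: 3
  item 7: 5 − 5 = 0
  item 8: 5 − 0 = 5
  item 9: 5
Total = 2 + 5 + 1 + 0 + 3 + 3 + 0 + 5 + 5 = 24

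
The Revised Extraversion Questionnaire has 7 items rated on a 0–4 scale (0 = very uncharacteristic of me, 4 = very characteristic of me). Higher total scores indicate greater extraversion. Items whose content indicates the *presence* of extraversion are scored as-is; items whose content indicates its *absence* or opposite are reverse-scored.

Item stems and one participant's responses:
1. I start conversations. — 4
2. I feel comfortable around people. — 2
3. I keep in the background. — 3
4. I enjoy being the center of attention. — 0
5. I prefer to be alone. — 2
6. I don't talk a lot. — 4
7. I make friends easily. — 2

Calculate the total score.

11

Items 3, 5, 6 describe the absence/opposite of extraversion → reverse-score.
on a 0–4 scale, reversed = 4 − raw.
  item 1: 4
  item 2: 2
  item 3: 4 − 3 = 1
  item 4: 0
  item 5: 4 − 2 = 2
  item 6: 4 − 4 = 0
  item 7: 2
Total = 4 + 2 + 1 + 0 + 2 + 0 + 2 = 11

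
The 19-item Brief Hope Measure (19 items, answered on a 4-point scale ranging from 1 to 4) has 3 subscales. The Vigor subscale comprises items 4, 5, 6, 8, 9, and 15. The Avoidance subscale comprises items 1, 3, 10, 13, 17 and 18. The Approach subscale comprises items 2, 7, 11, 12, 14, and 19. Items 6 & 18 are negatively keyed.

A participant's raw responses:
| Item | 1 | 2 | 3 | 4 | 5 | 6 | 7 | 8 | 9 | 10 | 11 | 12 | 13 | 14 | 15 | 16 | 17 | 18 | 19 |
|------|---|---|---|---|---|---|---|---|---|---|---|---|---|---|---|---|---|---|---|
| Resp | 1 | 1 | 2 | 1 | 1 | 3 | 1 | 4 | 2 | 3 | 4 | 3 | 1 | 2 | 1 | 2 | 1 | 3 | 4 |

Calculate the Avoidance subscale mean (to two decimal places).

1.67

Avoidance items: 1, 3, 10, 13, 17, 18.
Of these, item 18 is negatively keyed; reversed = (1+4) − raw = 5 − raw.
  item 1: 1
  item 3: 2
  item 10: 3
  item 13: 1
  item 17: 1
  item 18: 5 − 3 = 2
Sum = 1 + 2 + 3 + 1 + 1 + 2 = 10
Mean = 10 / 6 = 1.67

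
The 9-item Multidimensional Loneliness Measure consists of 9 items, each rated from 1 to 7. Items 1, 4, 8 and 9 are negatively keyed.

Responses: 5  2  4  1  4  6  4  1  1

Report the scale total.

44

Reversing items 1, 4, 8, and 9 with 8 − raw:
Total = (8−5) + 2 + 4 + (8−1) + 4 + 6 + 4 + (8−1) + (8−1)
      = 3 + 2 + 4 + 7 + 4 + 6 + 4 + 7 + 7 = 44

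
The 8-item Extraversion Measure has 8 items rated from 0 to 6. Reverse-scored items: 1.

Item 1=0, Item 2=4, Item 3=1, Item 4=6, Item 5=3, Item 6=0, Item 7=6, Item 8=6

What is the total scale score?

32

Reversing item 1 with 6 − raw:
Total = (6−0) + 4 + 1 + 6 + 3 + 0 + 6 + 6
      = 6 + 4 + 1 + 6 + 3 + 0 + 6 + 6 = 32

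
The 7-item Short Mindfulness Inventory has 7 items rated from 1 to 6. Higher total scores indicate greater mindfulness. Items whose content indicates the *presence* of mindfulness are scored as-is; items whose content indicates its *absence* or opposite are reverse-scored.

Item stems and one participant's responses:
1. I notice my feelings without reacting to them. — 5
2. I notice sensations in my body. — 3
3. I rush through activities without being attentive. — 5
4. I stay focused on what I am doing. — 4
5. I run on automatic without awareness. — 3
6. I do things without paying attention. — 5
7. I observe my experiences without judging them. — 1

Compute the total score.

21

Items 3, 5, 6 describe the absence/opposite of mindfulness → reverse-score.
reverse-coded value = 7 − response.
  item 1: 5
  item 2: 3
  item 3: 7 − 5 = 2
  item 4: 4
  item 5: 7 − 3 = 4
  item 6: 7 − 5 = 2
  item 7: 1
Total = 5 + 3 + 2 + 4 + 4 + 2 + 1 = 21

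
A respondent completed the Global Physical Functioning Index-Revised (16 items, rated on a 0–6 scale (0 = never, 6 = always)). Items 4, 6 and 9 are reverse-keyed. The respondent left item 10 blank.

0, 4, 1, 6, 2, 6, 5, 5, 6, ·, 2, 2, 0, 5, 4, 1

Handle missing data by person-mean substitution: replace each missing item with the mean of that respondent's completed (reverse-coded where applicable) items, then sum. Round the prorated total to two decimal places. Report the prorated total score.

33.07

Reverse-coded (reverse-coded value = 6 − response):
  item 4: 6 − 6 = 0
  item 6: 6 − 6 = 0
  item 9: 6 − 6 = 0
Completed scored items (15 of 16): 0, 4, 1, 0, 2, 0, 5, 5, 0, 2, 2, 0, 5, 4, 1; sum = 31.
Person mean = 31 / 15 ≈ 2.0667
Prorated total = (31 / 15) × 16 = 33.07 (to 2 dp)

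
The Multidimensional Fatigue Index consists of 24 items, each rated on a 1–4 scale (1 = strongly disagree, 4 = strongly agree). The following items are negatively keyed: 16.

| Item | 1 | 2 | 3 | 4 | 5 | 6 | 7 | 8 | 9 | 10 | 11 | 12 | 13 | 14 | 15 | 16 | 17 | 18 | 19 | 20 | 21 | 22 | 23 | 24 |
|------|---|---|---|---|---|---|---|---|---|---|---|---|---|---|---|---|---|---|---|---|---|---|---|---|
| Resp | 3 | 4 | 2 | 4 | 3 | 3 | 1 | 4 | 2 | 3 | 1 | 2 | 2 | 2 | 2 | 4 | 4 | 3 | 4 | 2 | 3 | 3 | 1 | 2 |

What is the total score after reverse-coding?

Apply reverse scoring (reversed = (1+4) − raw = 5 − raw):
  item 16: 5 − 4 = 1
After reverse-coding: 3, 4, 2, 4, 3, 3, 1, 4, 2, 3, 1, 2, 2, 2, 2, 1, 4, 3, 4, 2, 3, 3, 1, 2
Total = 3 + 4 + 2 + 4 + 3 + 3 + 1 + 4 + 2 + 3 + 1 + 2 + 2 + 2 + 2 + 1 + 4 + 3 + 4 + 2 + 3 + 3 + 1 + 2 = 61

61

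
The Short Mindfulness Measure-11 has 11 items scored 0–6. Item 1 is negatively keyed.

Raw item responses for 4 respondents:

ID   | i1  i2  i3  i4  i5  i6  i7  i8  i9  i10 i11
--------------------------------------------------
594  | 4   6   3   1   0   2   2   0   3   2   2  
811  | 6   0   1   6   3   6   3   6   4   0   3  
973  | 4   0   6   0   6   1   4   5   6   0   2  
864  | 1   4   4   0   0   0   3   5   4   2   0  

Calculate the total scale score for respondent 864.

27

Respondent 864 raw: 1, 4, 4, 0, 0, 0, 3, 5, 4, 2, 0.
Reverse-coded (reversed = (0+6) − raw = 6 − raw):
  item 1: 6 − 1 = 5
  item 2: 4
  item 3: 4
  item 4: 0
  item 5: 0
  item 6: 0
  item 7: 3
  item 8: 5
  item 9: 4
  item 10: 2
  item 11: 0
Sum = 5 + 4 + 4 + 0 + 0 + 0 + 3 + 5 + 4 + 2 + 0 = 27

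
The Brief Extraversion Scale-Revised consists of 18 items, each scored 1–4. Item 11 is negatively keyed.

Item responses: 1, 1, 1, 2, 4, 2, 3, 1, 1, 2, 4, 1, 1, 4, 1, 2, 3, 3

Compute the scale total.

34

Apply reverse scoring (reversed = (1+4) − raw = 5 − raw):
  item 11: 5 − 4 = 1
Scored responses: 1, 1, 1, 2, 4, 2, 3, 1, 1, 2, 1, 1, 1, 4, 1, 2, 3, 3
Total = 1 + 1 + 1 + 2 + 4 + 2 + 3 + 1 + 1 + 2 + 1 + 1 + 1 + 4 + 1 + 2 + 3 + 3 = 34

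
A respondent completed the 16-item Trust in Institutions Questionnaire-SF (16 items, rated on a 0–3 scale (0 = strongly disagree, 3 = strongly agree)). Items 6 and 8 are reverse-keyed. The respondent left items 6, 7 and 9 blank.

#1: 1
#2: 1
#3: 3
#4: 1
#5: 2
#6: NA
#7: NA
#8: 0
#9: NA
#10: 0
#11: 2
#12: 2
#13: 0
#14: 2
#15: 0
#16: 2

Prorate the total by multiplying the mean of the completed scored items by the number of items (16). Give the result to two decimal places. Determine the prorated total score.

23.38

Reverse-coded (on a 0–3 scale, reversed = 3 − raw):
  item 8: 3 − 0 = 3
Completed scored items (13 of 16): 1, 1, 3, 1, 2, 3, 0, 2, 2, 0, 2, 0, 2; sum = 19.
Person mean = 19 / 13 ≈ 1.4615
Prorated total = (19 / 13) × 16 = 23.38 (to 2 dp)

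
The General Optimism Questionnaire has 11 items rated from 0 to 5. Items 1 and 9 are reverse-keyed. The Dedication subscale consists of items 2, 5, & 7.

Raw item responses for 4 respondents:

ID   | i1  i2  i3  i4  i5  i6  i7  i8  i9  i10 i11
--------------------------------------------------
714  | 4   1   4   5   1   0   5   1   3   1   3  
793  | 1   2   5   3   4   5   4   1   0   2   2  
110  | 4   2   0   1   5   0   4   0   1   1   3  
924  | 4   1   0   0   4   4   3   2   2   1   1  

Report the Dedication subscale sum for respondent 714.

7

Respondent 714 raw: 4, 1, 4, 5, 1, 0, 5, 1, 3, 1, 3.
Dedication items: 2, 5, 7.
Reverse-coded (reverse-coded value = 5 − response):
  item 2: 1
  item 5: 1
  item 7: 5
Sum = 1 + 1 + 5 = 7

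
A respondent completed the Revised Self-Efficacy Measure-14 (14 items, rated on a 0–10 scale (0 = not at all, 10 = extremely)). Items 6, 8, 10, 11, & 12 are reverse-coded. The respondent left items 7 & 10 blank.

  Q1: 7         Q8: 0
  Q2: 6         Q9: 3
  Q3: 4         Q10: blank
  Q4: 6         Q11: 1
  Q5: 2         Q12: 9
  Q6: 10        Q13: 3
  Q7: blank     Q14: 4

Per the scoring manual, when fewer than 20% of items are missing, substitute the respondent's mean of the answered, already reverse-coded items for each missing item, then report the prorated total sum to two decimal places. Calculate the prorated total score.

Reverse-coded (reverse-coded value = 10 − response):
  item 6: 10 − 10 = 0
  item 8: 10 − 0 = 10
  item 11: 10 − 1 = 9
  item 12: 10 − 9 = 1
Completed scored items (12 of 14): 7, 6, 4, 6, 2, 0, 10, 3, 9, 1, 3, 4; sum = 55.
Person mean = 55 / 12 ≈ 4.5833
Prorated total = (55 / 12) × 14 = 64.17 (to 2 dp)

64.17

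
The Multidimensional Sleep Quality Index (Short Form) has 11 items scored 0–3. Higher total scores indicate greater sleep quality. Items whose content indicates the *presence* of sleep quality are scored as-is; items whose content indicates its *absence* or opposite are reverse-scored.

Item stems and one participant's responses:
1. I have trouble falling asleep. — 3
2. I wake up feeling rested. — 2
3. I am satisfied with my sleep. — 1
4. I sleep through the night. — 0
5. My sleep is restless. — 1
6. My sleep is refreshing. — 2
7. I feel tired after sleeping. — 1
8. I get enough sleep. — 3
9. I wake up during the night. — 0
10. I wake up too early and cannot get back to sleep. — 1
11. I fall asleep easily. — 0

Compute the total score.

Items 1, 5, 7, 9, 10 describe the absence/opposite of sleep quality → reverse-score.
reverse-coded value = 3 − response.
  item 1: 3 − 3 = 0
  item 2: 2
  item 3: 1
  item 4: 0
  item 5: 3 − 1 = 2
  item 6: 2
  item 7: 3 − 1 = 2
  item 8: 3
  item 9: 3 − 0 = 3
  item 10: 3 − 1 = 2
  item 11: 0
Total = 0 + 2 + 1 + 0 + 2 + 2 + 2 + 3 + 3 + 2 + 0 = 17

17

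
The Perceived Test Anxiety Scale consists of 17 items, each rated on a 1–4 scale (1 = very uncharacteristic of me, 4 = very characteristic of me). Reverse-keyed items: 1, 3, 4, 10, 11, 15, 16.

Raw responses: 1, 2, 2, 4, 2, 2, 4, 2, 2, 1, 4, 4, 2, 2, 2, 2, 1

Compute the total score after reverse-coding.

Apply reverse scoring (reverse-coded value = 5 − response):
  item 1: 5 − 1 = 4
  item 3: 5 − 2 = 3
  item 4: 5 − 4 = 1
  item 10: 5 − 1 = 4
  item 11: 5 − 4 = 1
  item 15: 5 − 2 = 3
  item 16: 5 − 2 = 3
After reverse-coding: 4, 2, 3, 1, 2, 2, 4, 2, 2, 4, 1, 4, 2, 2, 3, 3, 1
Total = 4 + 2 + 3 + 1 + 2 + 2 + 4 + 2 + 2 + 4 + 1 + 4 + 2 + 2 + 3 + 3 + 1 = 42

42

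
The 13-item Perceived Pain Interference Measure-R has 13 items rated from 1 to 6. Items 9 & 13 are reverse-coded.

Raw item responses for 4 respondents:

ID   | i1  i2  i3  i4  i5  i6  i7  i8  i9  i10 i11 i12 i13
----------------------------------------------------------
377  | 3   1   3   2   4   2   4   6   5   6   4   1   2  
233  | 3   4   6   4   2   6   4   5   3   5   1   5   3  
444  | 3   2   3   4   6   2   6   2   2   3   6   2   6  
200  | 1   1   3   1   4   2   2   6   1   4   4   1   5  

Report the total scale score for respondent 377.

43

Respondent 377 raw: 3, 1, 3, 2, 4, 2, 4, 6, 5, 6, 4, 1, 2.
Reverse-coded (on a 1–6 scale, reversed = 7 − raw):
  item 1: 3
  item 2: 1
  item 3: 3
  item 4: 2
  item 5: 4
  item 6: 2
  item 7: 4
  item 8: 6
  item 9: 7 − 5 = 2
  item 10: 6
  item 11: 4
  item 12: 1
  item 13: 7 − 2 = 5
Sum = 3 + 1 + 3 + 2 + 4 + 2 + 4 + 6 + 2 + 6 + 4 + 1 + 5 = 43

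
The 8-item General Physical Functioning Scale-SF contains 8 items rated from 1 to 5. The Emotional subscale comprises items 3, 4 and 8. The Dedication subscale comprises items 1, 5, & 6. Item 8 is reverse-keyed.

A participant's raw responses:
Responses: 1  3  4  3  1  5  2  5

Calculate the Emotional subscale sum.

Emotional items: 3, 4, 8.
Of these, item 8 is reverse-keyed; reverse-coded value = 6 − response.
  item 3: 4
  item 4: 3
  item 8: 6 − 5 = 1
Sum = 4 + 3 + 1 = 8

8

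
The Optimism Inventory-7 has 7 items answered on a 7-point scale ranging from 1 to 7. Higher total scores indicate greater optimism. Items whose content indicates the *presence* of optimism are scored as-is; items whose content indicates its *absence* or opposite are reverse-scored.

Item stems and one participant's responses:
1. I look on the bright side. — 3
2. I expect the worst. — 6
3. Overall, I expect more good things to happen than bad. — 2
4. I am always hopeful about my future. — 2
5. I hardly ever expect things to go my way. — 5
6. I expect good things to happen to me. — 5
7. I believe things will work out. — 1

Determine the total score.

Items 2, 5 describe the absence/opposite of optimism → reverse-score.
on a 1–7 scale, reversed = 8 − raw.
  item 1: 3
  item 2: 8 − 6 = 2
  item 3: 2
  item 4: 2
  item 5: 8 − 5 = 3
  item 6: 5
  item 7: 1
Total = 3 + 2 + 2 + 2 + 3 + 5 + 1 = 18

18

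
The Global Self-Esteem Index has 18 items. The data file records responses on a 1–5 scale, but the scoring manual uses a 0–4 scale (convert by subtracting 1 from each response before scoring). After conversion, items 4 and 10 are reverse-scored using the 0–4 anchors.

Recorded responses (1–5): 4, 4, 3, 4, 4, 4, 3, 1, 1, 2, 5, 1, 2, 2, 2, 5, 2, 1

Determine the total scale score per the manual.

32

Convert to 0–4: 3, 3, 2, 3, 3, 3, 2, 0, 0, 1, 4, 0, 1, 1, 1, 4, 1, 0
Reverse-coded (reversed = (0+4) − raw = 4 − raw):
  item 4: 4 − 3 = 1
  item 10: 4 − 1 = 3
Scored: 3, 3, 2, 1, 3, 3, 2, 0, 0, 3, 4, 0, 1, 1, 1, 4, 1, 0
Total = 32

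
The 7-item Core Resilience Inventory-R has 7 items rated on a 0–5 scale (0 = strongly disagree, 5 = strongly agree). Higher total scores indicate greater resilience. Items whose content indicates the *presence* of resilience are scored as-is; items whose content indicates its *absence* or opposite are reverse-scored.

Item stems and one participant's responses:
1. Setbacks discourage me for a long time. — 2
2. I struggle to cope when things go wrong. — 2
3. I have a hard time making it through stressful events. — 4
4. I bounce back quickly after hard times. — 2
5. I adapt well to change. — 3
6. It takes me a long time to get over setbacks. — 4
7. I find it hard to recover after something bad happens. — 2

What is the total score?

Items 1, 2, 3, 6, 7 describe the absence/opposite of resilience → reverse-score.
reversed = (0+5) − raw = 5 − raw.
  item 1: 5 − 2 = 3
  item 2: 5 − 2 = 3
  item 3: 5 − 4 = 1
  item 4: 2
  item 5: 3
  item 6: 5 − 4 = 1
  item 7: 5 − 2 = 3
Total = 3 + 3 + 1 + 2 + 3 + 1 + 3 = 16

16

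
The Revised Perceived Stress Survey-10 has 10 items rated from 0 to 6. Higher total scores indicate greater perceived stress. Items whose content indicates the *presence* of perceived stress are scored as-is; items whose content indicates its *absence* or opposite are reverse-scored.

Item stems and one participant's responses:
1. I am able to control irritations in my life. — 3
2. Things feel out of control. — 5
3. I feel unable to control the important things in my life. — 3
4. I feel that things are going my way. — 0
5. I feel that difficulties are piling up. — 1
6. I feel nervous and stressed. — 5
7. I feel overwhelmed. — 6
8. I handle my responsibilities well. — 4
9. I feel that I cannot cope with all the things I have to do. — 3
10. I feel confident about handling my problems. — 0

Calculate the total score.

Items 1, 4, 8, 10 describe the absence/opposite of perceived stress → reverse-score.
reversed = (0+6) − raw = 6 − raw.
  item 1: 6 − 3 = 3
  item 2: 5
  item 3: 3
  item 4: 6 − 0 = 6
  item 5: 1
  item 6: 5
  item 7: 6
  item 8: 6 − 4 = 2
  item 9: 3
  item 10: 6 − 0 = 6
Total = 3 + 5 + 3 + 6 + 1 + 5 + 6 + 2 + 3 + 6 = 40

40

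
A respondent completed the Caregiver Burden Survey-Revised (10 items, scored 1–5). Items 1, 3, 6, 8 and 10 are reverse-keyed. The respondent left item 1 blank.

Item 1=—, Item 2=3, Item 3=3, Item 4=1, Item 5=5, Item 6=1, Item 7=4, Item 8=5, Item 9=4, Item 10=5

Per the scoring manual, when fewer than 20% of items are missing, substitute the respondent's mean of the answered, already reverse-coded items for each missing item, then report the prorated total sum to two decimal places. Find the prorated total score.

Reverse-coded (reversed = (1+5) − raw = 6 − raw):
  item 3: 6 − 3 = 3
  item 6: 6 − 1 = 5
  item 8: 6 − 5 = 1
  item 10: 6 − 5 = 1
Completed scored items (9 of 10): 3, 3, 1, 5, 5, 4, 1, 4, 1; sum = 27.
Person mean = 27 / 9 ≈ 3.0000
Prorated total = (27 / 9) × 10 = 30.00 (to 2 dp)

30.00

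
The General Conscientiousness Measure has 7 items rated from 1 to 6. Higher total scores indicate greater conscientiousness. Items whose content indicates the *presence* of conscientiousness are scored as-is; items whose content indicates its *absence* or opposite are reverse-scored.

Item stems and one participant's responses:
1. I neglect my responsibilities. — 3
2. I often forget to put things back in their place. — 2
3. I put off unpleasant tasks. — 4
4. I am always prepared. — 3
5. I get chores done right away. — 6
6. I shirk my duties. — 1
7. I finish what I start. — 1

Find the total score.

28

Items 1, 2, 3, 6 describe the absence/opposite of conscientiousness → reverse-score.
reverse-coded value = 7 − response.
  item 1: 7 − 3 = 4
  item 2: 7 − 2 = 5
  item 3: 7 − 4 = 3
  item 4: 3
  item 5: 6
  item 6: 7 − 1 = 6
  item 7: 1
Total = 4 + 5 + 3 + 3 + 6 + 6 + 1 = 28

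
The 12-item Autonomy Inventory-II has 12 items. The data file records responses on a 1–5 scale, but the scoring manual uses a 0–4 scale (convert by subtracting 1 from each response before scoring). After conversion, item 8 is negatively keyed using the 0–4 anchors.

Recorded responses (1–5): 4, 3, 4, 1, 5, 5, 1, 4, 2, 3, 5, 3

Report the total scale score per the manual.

Convert to 0–4: 3, 2, 3, 0, 4, 4, 0, 3, 1, 2, 4, 2
Reverse-coded (reversed = (0+4) − raw = 4 − raw):
  item 8: 4 − 3 = 1
Scored: 3, 2, 3, 0, 4, 4, 0, 1, 1, 2, 4, 2
Total = 26

26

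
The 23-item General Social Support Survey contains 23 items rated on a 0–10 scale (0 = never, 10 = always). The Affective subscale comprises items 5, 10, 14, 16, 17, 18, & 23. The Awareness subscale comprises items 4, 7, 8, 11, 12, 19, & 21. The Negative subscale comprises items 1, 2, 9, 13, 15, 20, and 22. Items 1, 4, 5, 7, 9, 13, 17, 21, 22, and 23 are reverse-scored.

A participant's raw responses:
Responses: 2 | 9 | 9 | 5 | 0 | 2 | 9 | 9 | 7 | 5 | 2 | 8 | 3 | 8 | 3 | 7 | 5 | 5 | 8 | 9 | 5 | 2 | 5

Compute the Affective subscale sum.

45

Affective items: 5, 10, 14, 16, 17, 18, 23.
Of these, items 5, 17, & 23 are reverse-scored; on a 0–10 scale, reversed = 10 − raw.
  item 5: 10 − 0 = 10
  item 10: 5
  item 14: 8
  item 16: 7
  item 17: 10 − 5 = 5
  item 18: 5
  item 23: 10 − 5 = 5
Sum = 10 + 5 + 8 + 7 + 5 + 5 + 5 = 45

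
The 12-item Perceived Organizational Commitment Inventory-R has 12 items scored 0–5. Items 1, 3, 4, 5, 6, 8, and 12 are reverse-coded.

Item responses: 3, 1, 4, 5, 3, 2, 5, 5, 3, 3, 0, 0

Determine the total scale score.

Reversing items 1, 3, 4, 5, 6, 8 and 12 with 5 − raw:
Total = (5−3) + 1 + (5−4) + (5−5) + (5−3) + (5−2) + 5 + (5−5) + 3 + 3 + 0 + (5−0)
      = 2 + 1 + 1 + 0 + 2 + 3 + 5 + 0 + 3 + 3 + 0 + 5 = 25

25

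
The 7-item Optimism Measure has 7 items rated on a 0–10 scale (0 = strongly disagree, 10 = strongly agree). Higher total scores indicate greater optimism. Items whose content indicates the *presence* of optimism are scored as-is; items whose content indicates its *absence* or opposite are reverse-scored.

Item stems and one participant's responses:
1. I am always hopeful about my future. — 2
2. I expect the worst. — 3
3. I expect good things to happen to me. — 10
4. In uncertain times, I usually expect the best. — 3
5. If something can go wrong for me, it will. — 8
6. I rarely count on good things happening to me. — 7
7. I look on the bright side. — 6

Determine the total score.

33

Items 2, 5, 6 describe the absence/opposite of optimism → reverse-score.
reversed = (0+10) − raw = 10 − raw.
  item 1: 2
  item 2: 10 − 3 = 7
  item 3: 10
  item 4: 3
  item 5: 10 − 8 = 2
  item 6: 10 − 7 = 3
  item 7: 6
Total = 2 + 7 + 10 + 3 + 2 + 3 + 6 = 33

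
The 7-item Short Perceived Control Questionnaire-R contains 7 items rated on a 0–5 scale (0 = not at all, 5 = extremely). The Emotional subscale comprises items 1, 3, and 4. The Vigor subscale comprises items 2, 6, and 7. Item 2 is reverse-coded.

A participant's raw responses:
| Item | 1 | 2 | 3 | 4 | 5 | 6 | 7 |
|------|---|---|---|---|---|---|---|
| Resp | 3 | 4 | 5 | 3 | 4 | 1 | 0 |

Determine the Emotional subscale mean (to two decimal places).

Emotional items: 1, 3, 4.
  item 1: 3
  item 3: 5
  item 4: 3
Sum = 3 + 5 + 3 = 11
Mean = 11 / 3 = 3.67

3.67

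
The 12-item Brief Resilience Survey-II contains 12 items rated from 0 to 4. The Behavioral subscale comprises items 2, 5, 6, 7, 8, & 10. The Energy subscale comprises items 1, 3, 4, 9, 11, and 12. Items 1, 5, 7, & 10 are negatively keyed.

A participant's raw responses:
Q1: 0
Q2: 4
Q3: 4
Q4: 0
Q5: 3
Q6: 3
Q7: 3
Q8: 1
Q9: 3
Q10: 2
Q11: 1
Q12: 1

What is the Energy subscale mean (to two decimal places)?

2.17

Energy items: 1, 3, 4, 9, 11, 12.
Of these, item 1 is negatively keyed; reversed = (0+4) − raw = 4 − raw.
  item 1: 4 − 0 = 4
  item 3: 4
  item 4: 0
  item 9: 3
  item 11: 1
  item 12: 1
Sum = 4 + 4 + 0 + 3 + 1 + 1 = 13
Mean = 13 / 6 = 2.17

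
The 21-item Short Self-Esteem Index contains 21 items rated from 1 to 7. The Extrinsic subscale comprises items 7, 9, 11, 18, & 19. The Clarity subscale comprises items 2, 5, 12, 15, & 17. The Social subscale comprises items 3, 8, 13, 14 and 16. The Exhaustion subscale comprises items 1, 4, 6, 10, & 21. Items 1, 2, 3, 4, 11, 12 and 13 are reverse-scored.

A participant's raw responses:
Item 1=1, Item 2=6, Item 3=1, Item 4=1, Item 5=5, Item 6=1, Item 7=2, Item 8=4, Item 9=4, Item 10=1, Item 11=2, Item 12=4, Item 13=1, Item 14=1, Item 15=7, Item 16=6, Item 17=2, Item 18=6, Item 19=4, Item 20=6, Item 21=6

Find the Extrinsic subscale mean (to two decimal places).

4.40

Extrinsic items: 7, 9, 11, 18, 19.
Of these, item 11 is reverse-scored; reversed = (1+7) − raw = 8 − raw.
  item 7: 2
  item 9: 4
  item 11: 8 − 2 = 6
  item 18: 6
  item 19: 4
Sum = 2 + 4 + 6 + 6 + 4 = 22
Mean = 22 / 5 = 4.40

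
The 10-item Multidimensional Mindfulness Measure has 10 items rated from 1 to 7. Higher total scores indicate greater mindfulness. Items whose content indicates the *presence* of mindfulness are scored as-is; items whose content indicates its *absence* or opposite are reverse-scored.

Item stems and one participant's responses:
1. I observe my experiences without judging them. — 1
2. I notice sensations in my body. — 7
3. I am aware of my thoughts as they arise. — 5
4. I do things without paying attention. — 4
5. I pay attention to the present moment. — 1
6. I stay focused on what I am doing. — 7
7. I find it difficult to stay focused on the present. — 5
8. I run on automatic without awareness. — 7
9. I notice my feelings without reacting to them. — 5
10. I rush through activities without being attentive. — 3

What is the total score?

Items 4, 7, 8, 10 describe the absence/opposite of mindfulness → reverse-score.
reversed = (1+7) − raw = 8 − raw.
  item 1: 1
  item 2: 7
  item 3: 5
  item 4: 8 − 4 = 4
  item 5: 1
  item 6: 7
  item 7: 8 − 5 = 3
  item 8: 8 − 7 = 1
  item 9: 5
  item 10: 8 − 3 = 5
Total = 1 + 7 + 5 + 4 + 1 + 7 + 3 + 1 + 5 + 5 = 39

39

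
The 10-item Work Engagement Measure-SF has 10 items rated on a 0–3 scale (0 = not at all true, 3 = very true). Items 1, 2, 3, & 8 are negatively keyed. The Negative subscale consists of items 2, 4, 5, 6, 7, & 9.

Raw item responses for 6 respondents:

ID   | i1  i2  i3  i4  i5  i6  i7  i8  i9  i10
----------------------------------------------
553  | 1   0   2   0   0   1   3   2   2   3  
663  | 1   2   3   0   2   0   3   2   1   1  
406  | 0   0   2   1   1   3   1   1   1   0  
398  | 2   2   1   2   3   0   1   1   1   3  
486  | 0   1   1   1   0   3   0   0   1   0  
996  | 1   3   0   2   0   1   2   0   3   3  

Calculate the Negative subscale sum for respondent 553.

Respondent 553 raw: 1, 0, 2, 0, 0, 1, 3, 2, 2, 3.
Negative items: 2, 4, 5, 6, 7, 9.
Reverse-coded (reversed = (0+3) − raw = 3 − raw):
  item 2: 3 − 0 = 3
  item 4: 0
  item 5: 0
  item 6: 1
  item 7: 3
  item 9: 2
Sum = 3 + 0 + 0 + 1 + 3 + 2 = 9

9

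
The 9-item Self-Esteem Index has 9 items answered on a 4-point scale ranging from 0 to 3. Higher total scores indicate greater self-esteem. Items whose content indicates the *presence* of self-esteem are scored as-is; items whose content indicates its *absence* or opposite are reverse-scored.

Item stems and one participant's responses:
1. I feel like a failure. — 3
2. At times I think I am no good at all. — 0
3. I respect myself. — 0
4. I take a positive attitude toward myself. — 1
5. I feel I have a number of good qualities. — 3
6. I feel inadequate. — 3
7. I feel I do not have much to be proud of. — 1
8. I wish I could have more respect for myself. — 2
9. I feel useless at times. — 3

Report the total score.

Items 1, 2, 6, 7, 8, 9 describe the absence/opposite of self-esteem → reverse-score.
reverse-coded value = 3 − response.
  item 1: 3 − 3 = 0
  item 2: 3 − 0 = 3
  item 3: 0
  item 4: 1
  item 5: 3
  item 6: 3 − 3 = 0
  item 7: 3 − 1 = 2
  item 8: 3 − 2 = 1
  item 9: 3 − 3 = 0
Total = 0 + 3 + 0 + 1 + 3 + 0 + 2 + 1 + 0 = 10

10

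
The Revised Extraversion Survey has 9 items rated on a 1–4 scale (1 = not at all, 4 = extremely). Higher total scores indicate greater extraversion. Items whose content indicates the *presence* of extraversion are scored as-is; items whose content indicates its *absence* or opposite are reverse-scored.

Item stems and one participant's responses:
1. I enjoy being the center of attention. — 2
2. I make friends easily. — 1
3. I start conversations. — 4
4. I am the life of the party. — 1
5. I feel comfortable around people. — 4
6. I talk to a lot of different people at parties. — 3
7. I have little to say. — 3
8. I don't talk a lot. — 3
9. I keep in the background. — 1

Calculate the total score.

Items 7, 8, 9 describe the absence/opposite of extraversion → reverse-score.
reverse-coded value = 5 − response.
  item 1: 2
  item 2: 1
  item 3: 4
  item 4: 1
  item 5: 4
  item 6: 3
  item 7: 5 − 3 = 2
  item 8: 5 − 3 = 2
  item 9: 5 − 1 = 4
Total = 2 + 1 + 4 + 1 + 4 + 3 + 2 + 2 + 4 = 23

23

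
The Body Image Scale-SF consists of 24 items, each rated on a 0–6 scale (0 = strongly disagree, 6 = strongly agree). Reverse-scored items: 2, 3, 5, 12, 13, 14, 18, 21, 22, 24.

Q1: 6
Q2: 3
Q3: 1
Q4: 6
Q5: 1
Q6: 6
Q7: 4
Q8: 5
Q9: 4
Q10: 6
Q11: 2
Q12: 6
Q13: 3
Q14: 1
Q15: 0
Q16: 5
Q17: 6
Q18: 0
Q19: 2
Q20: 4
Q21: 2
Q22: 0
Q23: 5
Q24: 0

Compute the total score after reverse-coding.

104

Raw sum = 78. Reverse-scored items: 2, 3, 5, 12, 13, 14, 18, 21, 22, 24; their raw sum = 17.
Each reversal replaces raw with 6 − raw, changing the total by 6 − 2·raw per item.
Total = 78 + 10·6 − 2·17 = 78 + 60 − 34 = 104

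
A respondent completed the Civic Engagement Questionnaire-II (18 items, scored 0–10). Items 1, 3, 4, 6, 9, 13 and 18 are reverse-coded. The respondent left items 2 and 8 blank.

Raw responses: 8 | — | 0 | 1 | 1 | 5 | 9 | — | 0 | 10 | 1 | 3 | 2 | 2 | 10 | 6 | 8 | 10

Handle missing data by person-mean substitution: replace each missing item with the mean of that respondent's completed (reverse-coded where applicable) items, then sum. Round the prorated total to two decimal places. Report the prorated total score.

Reverse-coded (on a 0–10 scale, reversed = 10 − raw):
  item 1: 10 − 8 = 2
  item 3: 10 − 0 = 10
  item 4: 10 − 1 = 9
  item 6: 10 − 5 = 5
  item 9: 10 − 0 = 10
  item 13: 10 − 2 = 8
  item 18: 10 − 10 = 0
Completed scored items (16 of 18): 2, 10, 9, 1, 5, 9, 10, 10, 1, 3, 8, 2, 10, 6, 8, 0; sum = 94.
Person mean = 94 / 16 ≈ 5.8750
Prorated total = (94 / 16) × 18 = 105.75 (to 2 dp)

105.75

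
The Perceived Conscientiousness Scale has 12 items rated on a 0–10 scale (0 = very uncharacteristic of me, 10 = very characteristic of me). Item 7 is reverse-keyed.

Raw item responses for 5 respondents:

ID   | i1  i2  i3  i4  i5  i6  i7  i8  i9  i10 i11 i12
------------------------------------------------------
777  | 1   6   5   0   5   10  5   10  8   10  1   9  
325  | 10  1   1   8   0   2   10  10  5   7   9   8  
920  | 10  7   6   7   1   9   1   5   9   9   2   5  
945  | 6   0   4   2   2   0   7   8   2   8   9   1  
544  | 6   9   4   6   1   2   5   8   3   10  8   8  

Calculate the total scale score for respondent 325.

Respondent 325 raw: 10, 1, 1, 8, 0, 2, 10, 10, 5, 7, 9, 8.
Reverse-coded (reverse-coded value = 10 − response):
  item 1: 10
  item 2: 1
  item 3: 1
  item 4: 8
  item 5: 0
  item 6: 2
  item 7: 10 − 10 = 0
  item 8: 10
  item 9: 5
  item 10: 7
  item 11: 9
  item 12: 8
Sum = 10 + 1 + 1 + 8 + 0 + 2 + 0 + 10 + 5 + 7 + 9 + 8 = 61

61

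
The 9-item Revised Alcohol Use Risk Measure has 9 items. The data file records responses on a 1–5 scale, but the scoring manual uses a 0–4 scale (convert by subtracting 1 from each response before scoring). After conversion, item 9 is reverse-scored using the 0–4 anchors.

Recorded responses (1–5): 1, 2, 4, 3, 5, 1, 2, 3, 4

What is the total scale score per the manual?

Convert to 0–4: 0, 1, 3, 2, 4, 0, 1, 2, 3
Reverse-coded (on a 0–4 scale, reversed = 4 − raw):
  item 9: 4 − 3 = 1
Scored: 0, 1, 3, 2, 4, 0, 1, 2, 1
Total = 14

14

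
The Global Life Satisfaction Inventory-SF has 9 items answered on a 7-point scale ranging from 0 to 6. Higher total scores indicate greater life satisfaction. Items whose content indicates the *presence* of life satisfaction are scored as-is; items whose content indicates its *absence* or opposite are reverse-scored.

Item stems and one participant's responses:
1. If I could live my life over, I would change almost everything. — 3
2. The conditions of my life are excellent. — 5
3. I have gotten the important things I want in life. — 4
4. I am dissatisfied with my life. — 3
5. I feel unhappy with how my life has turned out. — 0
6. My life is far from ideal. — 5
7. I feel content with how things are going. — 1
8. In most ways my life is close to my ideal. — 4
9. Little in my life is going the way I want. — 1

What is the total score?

32

Items 1, 4, 5, 6, 9 describe the absence/opposite of life satisfaction → reverse-score.
reversed = (0+6) − raw = 6 − raw.
  item 1: 6 − 3 = 3
  item 2: 5
  item 3: 4
  item 4: 6 − 3 = 3
  item 5: 6 − 0 = 6
  item 6: 6 − 5 = 1
  item 7: 1
  item 8: 4
  item 9: 6 − 1 = 5
Total = 3 + 5 + 4 + 3 + 6 + 1 + 1 + 4 + 5 = 32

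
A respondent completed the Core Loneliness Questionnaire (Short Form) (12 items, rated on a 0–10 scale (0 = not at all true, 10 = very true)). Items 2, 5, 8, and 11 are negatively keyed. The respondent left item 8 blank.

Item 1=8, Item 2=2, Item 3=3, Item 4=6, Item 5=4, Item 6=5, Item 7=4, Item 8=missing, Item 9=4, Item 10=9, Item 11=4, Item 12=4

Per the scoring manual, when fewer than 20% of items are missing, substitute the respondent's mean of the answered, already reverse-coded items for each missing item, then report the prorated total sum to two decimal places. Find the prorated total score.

Reverse-coded (reverse-coded value = 10 − response):
  item 2: 10 − 2 = 8
  item 5: 10 − 4 = 6
  item 11: 10 − 4 = 6
Completed scored items (11 of 12): 8, 8, 3, 6, 6, 5, 4, 4, 9, 6, 4; sum = 63.
Person mean = 63 / 11 ≈ 5.7273
Prorated total = (63 / 11) × 12 = 68.73 (to 2 dp)

68.73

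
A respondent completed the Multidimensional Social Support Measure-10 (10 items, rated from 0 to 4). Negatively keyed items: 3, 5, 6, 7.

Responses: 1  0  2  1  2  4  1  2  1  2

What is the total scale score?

14

Negatively keyed items use 4 − raw:
  item 3: 4 − 2 = 2
  item 5: 4 − 2 = 2
  item 6: 4 − 4 = 0
  item 7: 4 − 1 = 3
After reverse-coding: 1, 0, 2, 1, 2, 0, 3, 2, 1, 2
Total = 1 + 0 + 2 + 1 + 2 + 0 + 3 + 2 + 1 + 2 = 14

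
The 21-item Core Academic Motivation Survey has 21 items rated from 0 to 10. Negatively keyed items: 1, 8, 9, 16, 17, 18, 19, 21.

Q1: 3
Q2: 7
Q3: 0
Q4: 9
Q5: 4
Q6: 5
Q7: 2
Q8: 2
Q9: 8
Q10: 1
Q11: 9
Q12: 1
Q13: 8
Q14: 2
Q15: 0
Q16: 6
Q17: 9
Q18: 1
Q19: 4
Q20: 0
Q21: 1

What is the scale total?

Raw sum = 82. Negatively keyed items: 1, 8, 9, 16, 17, 18, 19, 21; their raw sum = 34.
Each reversal replaces raw with 10 − raw, changing the total by 10 − 2·raw per item.
Total = 82 + 8·10 − 2·34 = 82 + 80 − 68 = 94

94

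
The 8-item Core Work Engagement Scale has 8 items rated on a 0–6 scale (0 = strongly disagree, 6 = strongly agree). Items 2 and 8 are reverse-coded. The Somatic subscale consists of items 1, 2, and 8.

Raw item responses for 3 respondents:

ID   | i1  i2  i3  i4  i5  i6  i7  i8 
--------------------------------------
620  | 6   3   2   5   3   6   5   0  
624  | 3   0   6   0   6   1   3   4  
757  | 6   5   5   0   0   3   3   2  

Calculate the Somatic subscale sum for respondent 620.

Respondent 620 raw: 6, 3, 2, 5, 3, 6, 5, 0.
Somatic items: 1, 2, 8.
Reverse-coded (reverse-coded value = 6 − response):
  item 1: 6
  item 2: 6 − 3 = 3
  item 8: 6 − 0 = 6
Sum = 6 + 3 + 6 = 15

15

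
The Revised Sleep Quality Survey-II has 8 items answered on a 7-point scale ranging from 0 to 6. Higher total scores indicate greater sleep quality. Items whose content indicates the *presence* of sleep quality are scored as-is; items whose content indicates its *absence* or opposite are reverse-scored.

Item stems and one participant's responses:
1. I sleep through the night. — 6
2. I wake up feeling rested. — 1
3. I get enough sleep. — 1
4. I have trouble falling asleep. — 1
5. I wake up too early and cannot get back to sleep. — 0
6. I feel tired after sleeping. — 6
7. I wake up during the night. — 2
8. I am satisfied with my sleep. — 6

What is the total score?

Items 4, 5, 6, 7 describe the absence/opposite of sleep quality → reverse-score.
reversed = (0+6) − raw = 6 − raw.
  item 1: 6
  item 2: 1
  item 3: 1
  item 4: 6 − 1 = 5
  item 5: 6 − 0 = 6
  item 6: 6 − 6 = 0
  item 7: 6 − 2 = 4
  item 8: 6
Total = 6 + 1 + 1 + 5 + 6 + 0 + 4 + 6 = 29

29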